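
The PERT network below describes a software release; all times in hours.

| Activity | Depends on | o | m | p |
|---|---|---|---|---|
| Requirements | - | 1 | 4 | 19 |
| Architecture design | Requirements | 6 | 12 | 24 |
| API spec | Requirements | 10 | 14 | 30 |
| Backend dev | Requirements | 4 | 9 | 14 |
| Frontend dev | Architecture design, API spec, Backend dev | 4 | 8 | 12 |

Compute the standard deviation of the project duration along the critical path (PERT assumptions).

te_Requirements = (1 + 4·4 + 19)/6 = 36/6 = 6; σ²_Requirements = ((19−1)/6)² = 9.000
te_Architecture design = (6 + 4·12 + 24)/6 = 78/6 = 13; σ²_Architecture design = ((24−6)/6)² = 9.000
te_API spec = (10 + 4·14 + 30)/6 = 96/6 = 16; σ²_API spec = ((30−10)/6)² = 11.111
te_Backend dev = (4 + 4·9 + 14)/6 = 54/6 = 9; σ²_Backend dev = ((14−4)/6)² = 2.778
te_Frontend dev = (4 + 4·8 + 12)/6 = 48/6 = 8; σ²_Frontend dev = ((12−4)/6)² = 1.778

Forward pass:
ES_Requirements = 0; EF_Requirements = 6
ES_Architecture design = 6; EF_Architecture design = 6+13 = 19
ES_API spec = 6; EF_API spec = 6+16 = 22
ES_Backend dev = 6; EF_Backend dev = 6+9 = 15
ES_Frontend dev = max(EF_Architecture design=19, EF_API spec=22, EF_Backend dev=15) = 22; EF_Frontend dev = 22+8 = 30
Expected project duration μ = 30 hours. Critical path: Requirements → API spec → Frontend dev.

Variance along critical path = 9.000 + 11.111 + 1.778 = 21.889
σ = √21.889 = 4.679 hours

4.68 hours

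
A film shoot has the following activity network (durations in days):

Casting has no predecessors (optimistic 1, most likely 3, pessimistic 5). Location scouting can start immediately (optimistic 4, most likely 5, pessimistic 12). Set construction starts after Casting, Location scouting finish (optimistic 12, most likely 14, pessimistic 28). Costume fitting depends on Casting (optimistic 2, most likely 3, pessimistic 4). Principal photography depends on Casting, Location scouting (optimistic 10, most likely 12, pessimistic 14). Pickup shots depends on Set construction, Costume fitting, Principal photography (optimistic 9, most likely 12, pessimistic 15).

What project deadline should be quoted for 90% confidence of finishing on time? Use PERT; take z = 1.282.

te_Casting = (1 + 4·3 + 5)/6 = 18/6 = 3; σ²_Casting = ((5−1)/6)² = 0.444
te_Location scouting = (4 + 4·5 + 12)/6 = 36/6 = 6; σ²_Location scouting = ((12−4)/6)² = 1.778
te_Set construction = (12 + 4·14 + 28)/6 = 96/6 = 16; σ²_Set construction = ((28−12)/6)² = 7.111
te_Costume fitting = (2 + 4·3 + 4)/6 = 18/6 = 3; σ²_Costume fitting = ((4−2)/6)² = 0.111
te_Principal photography = (10 + 4·12 + 14)/6 = 72/6 = 12; σ²_Principal photography = ((14−10)/6)² = 0.444
te_Pickup shots = (9 + 4·12 + 15)/6 = 72/6 = 12; σ²_Pickup shots = ((15−9)/6)² = 1.000

Forward pass:
ES_Casting = 0; EF_Casting = 3
ES_Location scouting = 0; EF_Location scouting = 6
ES_Set construction = max(EF_Casting=3, EF_Location scouting=6) = 6; EF_Set construction = 6+16 = 22
ES_Costume fitting = 3; EF_Costume fitting = 3+3 = 6
ES_Principal photography = max(EF_Casting=3, EF_Location scouting=6) = 6; EF_Principal photography = 6+12 = 18
ES_Pickup shots = max(EF_Set construction=22, EF_Costume fitting=6, EF_Principal photography=18) = 22; EF_Pickup shots = 22+12 = 34
Expected project duration μ = 34 days. Critical path: Location scouting → Set construction → Pickup shots.

Variance along critical path = 1.778 + 7.111 + 1.000 = 9.889; σ = 3.145 days.
D = μ + z·σ = 34 + 1.282·3.145 = 38.0 days

38.0 days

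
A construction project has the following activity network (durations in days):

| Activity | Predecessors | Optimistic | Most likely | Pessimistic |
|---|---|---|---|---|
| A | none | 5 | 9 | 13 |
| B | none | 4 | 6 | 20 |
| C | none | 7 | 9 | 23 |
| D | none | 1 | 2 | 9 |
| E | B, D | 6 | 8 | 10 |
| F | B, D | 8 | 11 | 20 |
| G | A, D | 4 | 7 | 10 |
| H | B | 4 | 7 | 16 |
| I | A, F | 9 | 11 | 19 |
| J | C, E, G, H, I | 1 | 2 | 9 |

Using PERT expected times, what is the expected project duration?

35 days

te_A = (5 + 4·9 + 13)/6 = 54/6 = 9
te_B = (4 + 4·6 + 20)/6 = 48/6 = 8
te_C = (7 + 4·9 + 23)/6 = 66/6 = 11
te_D = (1 + 4·2 + 9)/6 = 18/6 = 3
te_E = (6 + 4·8 + 10)/6 = 48/6 = 8
te_F = (8 + 4·11 + 20)/6 = 72/6 = 12
te_G = (4 + 4·7 + 10)/6 = 42/6 = 7
te_H = (4 + 4·7 + 16)/6 = 48/6 = 8
te_I = (9 + 4·11 + 19)/6 = 72/6 = 12
te_J = (1 + 4·2 + 9)/6 = 18/6 = 3

Forward pass:
ES_A = 0; EF_A = 9
ES_B = 0; EF_B = 8
ES_C = 0; EF_C = 11
ES_D = 0; EF_D = 3
ES_E = max(EF_B=8, EF_D=3) = 8; EF_E = 8+8 = 16
ES_F = max(EF_B=8, EF_D=3) = 8; EF_F = 8+12 = 20
ES_G = max(EF_A=9, EF_D=3) = 9; EF_G = 9+7 = 16
ES_H = 8; EF_H = 8+8 = 16
ES_I = max(EF_A=9, EF_F=20) = 20; EF_I = 20+12 = 32
ES_J = max(EF_C=11, EF_E=16, EF_G=16, EF_H=16, EF_I=32) = 32; EF_J = 32+3 = 35
Expected project duration μ = 35 days. Critical path: B → F → I → J.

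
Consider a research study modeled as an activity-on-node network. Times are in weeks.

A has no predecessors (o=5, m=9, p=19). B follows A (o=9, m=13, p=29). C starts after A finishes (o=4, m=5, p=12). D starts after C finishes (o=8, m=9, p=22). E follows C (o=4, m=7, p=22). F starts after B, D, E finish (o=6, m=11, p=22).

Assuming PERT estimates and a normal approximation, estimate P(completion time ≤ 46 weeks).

0.942

te_A = (5 + 4·9 + 19)/6 = 60/6 = 10; σ²_A = ((19−5)/6)² = 5.444
te_B = (9 + 4·13 + 29)/6 = 90/6 = 15; σ²_B = ((29−9)/6)² = 11.111
te_C = (4 + 4·5 + 12)/6 = 36/6 = 6; σ²_C = ((12−4)/6)² = 1.778
te_D = (8 + 4·9 + 22)/6 = 66/6 = 11; σ²_D = ((22−8)/6)² = 5.444
te_E = (4 + 4·7 + 22)/6 = 54/6 = 9; σ²_E = ((22−4)/6)² = 9.000
te_F = (6 + 4·11 + 22)/6 = 72/6 = 12; σ²_F = ((22−6)/6)² = 7.111

Forward pass:
ES_A = 0; EF_A = 10
ES_B = 10; EF_B = 10+15 = 25
ES_C = 10; EF_C = 10+6 = 16
ES_D = 16; EF_D = 16+11 = 27
ES_E = 16; EF_E = 16+9 = 25
ES_F = max(EF_B=25, EF_D=27, EF_E=25) = 27; EF_F = 27+12 = 39
Expected project duration μ = 39 weeks. Critical path: A → C → D → F.

Variance along critical path = 5.444 + 1.778 + 5.444 + 7.111 = 19.778; σ = √19.778 = 4.447 weeks.
Z = (46 − 39) / 4.447 = 1.574
P(T ≤ 46) = Φ(1.574) ≈ 0.942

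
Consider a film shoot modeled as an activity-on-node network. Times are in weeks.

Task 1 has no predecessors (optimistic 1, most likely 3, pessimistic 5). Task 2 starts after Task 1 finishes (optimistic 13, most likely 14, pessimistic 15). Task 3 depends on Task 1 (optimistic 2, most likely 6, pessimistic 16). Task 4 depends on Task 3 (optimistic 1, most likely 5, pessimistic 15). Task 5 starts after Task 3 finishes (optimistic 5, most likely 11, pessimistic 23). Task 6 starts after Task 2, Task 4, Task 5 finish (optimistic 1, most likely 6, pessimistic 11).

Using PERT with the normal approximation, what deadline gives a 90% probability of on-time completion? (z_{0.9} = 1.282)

te_Task 1 = (1 + 4·3 + 5)/6 = 18/6 = 3; σ²_Task 1 = ((5−1)/6)² = 0.444
te_Task 2 = (13 + 4·14 + 15)/6 = 84/6 = 14; σ²_Task 2 = ((15−13)/6)² = 0.111
te_Task 3 = (2 + 4·6 + 16)/6 = 42/6 = 7; σ²_Task 3 = ((16−2)/6)² = 5.444
te_Task 4 = (1 + 4·5 + 15)/6 = 36/6 = 6; σ²_Task 4 = ((15−1)/6)² = 5.444
te_Task 5 = (5 + 4·11 + 23)/6 = 72/6 = 12; σ²_Task 5 = ((23−5)/6)² = 9.000
te_Task 6 = (1 + 4·6 + 11)/6 = 36/6 = 6; σ²_Task 6 = ((11−1)/6)² = 2.778

Forward pass:
ES_Task 1 = 0; EF_Task 1 = 3
ES_Task 2 = 3; EF_Task 2 = 3+14 = 17
ES_Task 3 = 3; EF_Task 3 = 3+7 = 10
ES_Task 4 = 10; EF_Task 4 = 10+6 = 16
ES_Task 5 = 10; EF_Task 5 = 10+12 = 22
ES_Task 6 = max(EF_Task 2=17, EF_Task 4=16, EF_Task 5=22) = 22; EF_Task 6 = 22+6 = 28
Expected project duration μ = 28 weeks. Critical path: Task 1 → Task 3 → Task 5 → Task 6.

Variance along critical path = 0.444 + 5.444 + 9.000 + 2.778 = 17.667; σ = 4.203 weeks.
D = μ + z·σ = 28 + 1.282·4.203 = 33.4 weeks

33.4 weeks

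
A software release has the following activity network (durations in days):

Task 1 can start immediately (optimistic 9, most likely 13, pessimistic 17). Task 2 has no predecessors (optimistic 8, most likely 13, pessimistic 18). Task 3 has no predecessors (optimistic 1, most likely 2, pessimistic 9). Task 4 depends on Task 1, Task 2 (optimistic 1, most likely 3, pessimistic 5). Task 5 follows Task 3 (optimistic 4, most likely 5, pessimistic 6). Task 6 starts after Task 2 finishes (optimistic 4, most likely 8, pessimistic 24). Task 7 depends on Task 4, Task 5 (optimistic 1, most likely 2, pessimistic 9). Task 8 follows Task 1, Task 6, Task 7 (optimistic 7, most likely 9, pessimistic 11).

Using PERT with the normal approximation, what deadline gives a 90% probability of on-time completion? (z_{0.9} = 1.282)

36.9 days

te_Task 1 = (9 + 4·13 + 17)/6 = 78/6 = 13; σ²_Task 1 = ((17−9)/6)² = 1.778
te_Task 2 = (8 + 4·13 + 18)/6 = 78/6 = 13; σ²_Task 2 = ((18−8)/6)² = 2.778
te_Task 3 = (1 + 4·2 + 9)/6 = 18/6 = 3; σ²_Task 3 = ((9−1)/6)² = 1.778
te_Task 4 = (1 + 4·3 + 5)/6 = 18/6 = 3; σ²_Task 4 = ((5−1)/6)² = 0.444
te_Task 5 = (4 + 4·5 + 6)/6 = 30/6 = 5; σ²_Task 5 = ((6−4)/6)² = 0.111
te_Task 6 = (4 + 4·8 + 24)/6 = 60/6 = 10; σ²_Task 6 = ((24−4)/6)² = 11.111
te_Task 7 = (1 + 4·2 + 9)/6 = 18/6 = 3; σ²_Task 7 = ((9−1)/6)² = 1.778
te_Task 8 = (7 + 4·9 + 11)/6 = 54/6 = 9; σ²_Task 8 = ((11−7)/6)² = 0.444

Forward pass:
ES_Task 1 = 0; EF_Task 1 = 13
ES_Task 2 = 0; EF_Task 2 = 13
ES_Task 3 = 0; EF_Task 3 = 3
ES_Task 4 = max(EF_Task 1=13, EF_Task 2=13) = 13; EF_Task 4 = 13+3 = 16
ES_Task 5 = 3; EF_Task 5 = 3+5 = 8
ES_Task 6 = 13; EF_Task 6 = 13+10 = 23
ES_Task 7 = max(EF_Task 4=16, EF_Task 5=8) = 16; EF_Task 7 = 16+3 = 19
ES_Task 8 = max(EF_Task 1=13, EF_Task 6=23, EF_Task 7=19) = 23; EF_Task 8 = 23+9 = 32
Expected project duration μ = 32 days. Critical path: Task 2 → Task 6 → Task 8.

Variance along critical path = 2.778 + 11.111 + 0.444 = 14.333; σ = 3.786 days.
D = μ + z·σ = 32 + 1.282·3.786 = 36.9 days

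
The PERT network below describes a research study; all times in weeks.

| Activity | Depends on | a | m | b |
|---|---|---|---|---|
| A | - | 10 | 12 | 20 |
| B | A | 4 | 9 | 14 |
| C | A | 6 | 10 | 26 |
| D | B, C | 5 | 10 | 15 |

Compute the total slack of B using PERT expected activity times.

3 weeks

te_A = (10 + 4·12 + 20)/6 = 78/6 = 13
te_B = (4 + 4·9 + 14)/6 = 54/6 = 9
te_C = (6 + 4·10 + 26)/6 = 72/6 = 12
te_D = (5 + 4·10 + 15)/6 = 60/6 = 10

Forward pass:
ES_A = 0; EF_A = 13
ES_B = 13; EF_B = 13+9 = 22
ES_C = 13; EF_C = 13+12 = 25
ES_D = max(EF_B=22, EF_C=25) = 25; EF_D = 25+10 = 35
Expected project duration μ = 35 weeks. Critical path: A → C → D.

Backward pass:
LF_D = 35; LS_D = 35−10 = 25
LF_C = LS_D = 25; LS_C = 25−12 = 13
LF_B = LS_D = 25; LS_B = 25−9 = 16
LF_A = min(LS_B=16, LS_C=13) = 13; LS_A = 13−13 = 0
Slack_B = LS_B − ES_B = 16 − 13 = 3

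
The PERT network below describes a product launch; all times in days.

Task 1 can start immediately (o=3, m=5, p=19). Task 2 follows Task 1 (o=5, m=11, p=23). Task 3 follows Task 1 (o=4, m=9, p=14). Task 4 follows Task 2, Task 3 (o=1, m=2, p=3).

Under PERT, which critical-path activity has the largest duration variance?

Task 2

te_Task 1 = (3 + 4·5 + 19)/6 = 42/6 = 7; σ²_Task 1 = ((19−3)/6)² = 7.111
te_Task 2 = (5 + 4·11 + 23)/6 = 72/6 = 12; σ²_Task 2 = ((23−5)/6)² = 9.000
te_Task 3 = (4 + 4·9 + 14)/6 = 54/6 = 9; σ²_Task 3 = ((14−4)/6)² = 2.778
te_Task 4 = (1 + 4·2 + 3)/6 = 12/6 = 2; σ²_Task 4 = ((3−1)/6)² = 0.111

Forward pass:
ES_Task 1 = 0; EF_Task 1 = 7
ES_Task 2 = 7; EF_Task 2 = 7+12 = 19
ES_Task 3 = 7; EF_Task 3 = 7+9 = 16
ES_Task 4 = max(EF_Task 2=19, EF_Task 3=16) = 19; EF_Task 4 = 19+2 = 21
Expected project duration μ = 21 days. Critical path: Task 1 → Task 2 → Task 4.

Variances on critical path: σ²_Task 1=7.111, σ²_Task 2=9.000, σ²_Task 4=0.111.
Largest is σ²_Task 2 = 9.000.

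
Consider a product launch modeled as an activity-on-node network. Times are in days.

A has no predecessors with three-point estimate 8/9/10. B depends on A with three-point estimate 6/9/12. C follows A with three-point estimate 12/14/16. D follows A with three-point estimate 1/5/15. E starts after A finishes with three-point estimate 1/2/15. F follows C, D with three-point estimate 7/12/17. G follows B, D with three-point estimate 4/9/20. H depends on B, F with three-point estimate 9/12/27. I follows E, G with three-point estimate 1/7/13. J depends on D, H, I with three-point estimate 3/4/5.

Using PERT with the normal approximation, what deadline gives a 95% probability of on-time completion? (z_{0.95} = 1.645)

te_A = (8 + 4·9 + 10)/6 = 54/6 = 9; σ²_A = ((10−8)/6)² = 0.111
te_B = (6 + 4·9 + 12)/6 = 54/6 = 9; σ²_B = ((12−6)/6)² = 1.000
te_C = (12 + 4·14 + 16)/6 = 84/6 = 14; σ²_C = ((16−12)/6)² = 0.444
te_D = (1 + 4·5 + 15)/6 = 36/6 = 6; σ²_D = ((15−1)/6)² = 5.444
te_E = (1 + 4·2 + 15)/6 = 24/6 = 4; σ²_E = ((15−1)/6)² = 5.444
te_F = (7 + 4·12 + 17)/6 = 72/6 = 12; σ²_F = ((17−7)/6)² = 2.778
te_G = (4 + 4·9 + 20)/6 = 60/6 = 10; σ²_G = ((20−4)/6)² = 7.111
te_H = (9 + 4·12 + 27)/6 = 84/6 = 14; σ²_H = ((27−9)/6)² = 9.000
te_I = (1 + 4·7 + 13)/6 = 42/6 = 7; σ²_I = ((13−1)/6)² = 4.000
te_J = (3 + 4·4 + 5)/6 = 24/6 = 4; σ²_J = ((5−3)/6)² = 0.111

Forward pass:
ES_A = 0; EF_A = 9
ES_B = 9; EF_B = 9+9 = 18
ES_C = 9; EF_C = 9+14 = 23
ES_D = 9; EF_D = 9+6 = 15
ES_E = 9; EF_E = 9+4 = 13
ES_F = max(EF_C=23, EF_D=15) = 23; EF_F = 23+12 = 35
ES_G = max(EF_B=18, EF_D=15) = 18; EF_G = 18+10 = 28
ES_H = max(EF_B=18, EF_F=35) = 35; EF_H = 35+14 = 49
ES_I = max(EF_E=13, EF_G=28) = 28; EF_I = 28+7 = 35
ES_J = max(EF_D=15, EF_H=49, EF_I=35) = 49; EF_J = 49+4 = 53
Expected project duration μ = 53 days. Critical path: A → C → F → H → J.

Variance along critical path = 0.111 + 0.444 + 2.778 + 9.000 + 0.111 = 12.444; σ = 3.528 days.
D = μ + z·σ = 53 + 1.645·3.528 = 58.8 days

58.8 days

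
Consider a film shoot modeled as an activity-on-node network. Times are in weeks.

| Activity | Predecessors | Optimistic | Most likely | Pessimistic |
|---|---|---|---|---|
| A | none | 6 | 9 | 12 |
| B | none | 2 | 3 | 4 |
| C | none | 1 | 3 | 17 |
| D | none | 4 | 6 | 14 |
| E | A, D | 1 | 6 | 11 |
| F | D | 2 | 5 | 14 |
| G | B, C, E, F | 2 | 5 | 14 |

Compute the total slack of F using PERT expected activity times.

2 weeks

te_A = (6 + 4·9 + 12)/6 = 54/6 = 9
te_B = (2 + 4·3 + 4)/6 = 18/6 = 3
te_C = (1 + 4·3 + 17)/6 = 30/6 = 5
te_D = (4 + 4·6 + 14)/6 = 42/6 = 7
te_E = (1 + 4·6 + 11)/6 = 36/6 = 6
te_F = (2 + 4·5 + 14)/6 = 36/6 = 6
te_G = (2 + 4·5 + 14)/6 = 36/6 = 6

Forward pass:
ES_A = 0; EF_A = 9
ES_B = 0; EF_B = 3
ES_C = 0; EF_C = 5
ES_D = 0; EF_D = 7
ES_E = max(EF_A=9, EF_D=7) = 9; EF_E = 9+6 = 15
ES_F = 7; EF_F = 7+6 = 13
ES_G = max(EF_B=3, EF_C=5, EF_E=15, EF_F=13) = 15; EF_G = 15+6 = 21
Expected project duration μ = 21 weeks. Critical path: A → E → G.

Backward pass:
LF_G = 21; LS_G = 21−6 = 15
LF_F = LS_G = 15; LS_F = 15−6 = 9
LF_E = LS_G = 15; LS_E = 15−6 = 9
LF_D = min(LS_E=9, LS_F=9) = 9; LS_D = 9−7 = 2
LF_C = LS_G = 15; LS_C = 15−5 = 10
LF_B = LS_G = 15; LS_B = 15−3 = 12
LF_A = LS_E = 9; LS_A = 9−9 = 0
Slack_F = LS_F − ES_F = 9 − 7 = 2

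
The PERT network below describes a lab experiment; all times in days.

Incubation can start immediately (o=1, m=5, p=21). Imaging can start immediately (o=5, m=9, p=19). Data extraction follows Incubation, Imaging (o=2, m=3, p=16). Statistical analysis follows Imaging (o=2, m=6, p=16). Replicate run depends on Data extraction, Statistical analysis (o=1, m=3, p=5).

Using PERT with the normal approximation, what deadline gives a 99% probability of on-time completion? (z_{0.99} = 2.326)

27.8 days

te_Incubation = (1 + 4·5 + 21)/6 = 42/6 = 7; σ²_Incubation = ((21−1)/6)² = 11.111
te_Imaging = (5 + 4·9 + 19)/6 = 60/6 = 10; σ²_Imaging = ((19−5)/6)² = 5.444
te_Data extraction = (2 + 4·3 + 16)/6 = 30/6 = 5; σ²_Data extraction = ((16−2)/6)² = 5.444
te_Statistical analysis = (2 + 4·6 + 16)/6 = 42/6 = 7; σ²_Statistical analysis = ((16−2)/6)² = 5.444
te_Replicate run = (1 + 4·3 + 5)/6 = 18/6 = 3; σ²_Replicate run = ((5−1)/6)² = 0.444

Forward pass:
ES_Incubation = 0; EF_Incubation = 7
ES_Imaging = 0; EF_Imaging = 10
ES_Data extraction = max(EF_Incubation=7, EF_Imaging=10) = 10; EF_Data extraction = 10+5 = 15
ES_Statistical analysis = 10; EF_Statistical analysis = 10+7 = 17
ES_Replicate run = max(EF_Data extraction=15, EF_Statistical analysis=17) = 17; EF_Replicate run = 17+3 = 20
Expected project duration μ = 20 days. Critical path: Imaging → Statistical analysis → Replicate run.

Variance along critical path = 5.444 + 5.444 + 0.444 = 11.333; σ = 3.367 days.
D = μ + z·σ = 20 + 2.326·3.367 = 27.8 days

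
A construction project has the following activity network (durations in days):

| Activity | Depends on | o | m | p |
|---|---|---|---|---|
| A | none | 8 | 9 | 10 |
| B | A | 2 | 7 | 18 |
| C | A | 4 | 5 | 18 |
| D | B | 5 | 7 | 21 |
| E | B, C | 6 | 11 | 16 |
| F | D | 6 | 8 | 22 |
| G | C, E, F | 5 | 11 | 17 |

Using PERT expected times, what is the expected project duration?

47 days

te_A = (8 + 4·9 + 10)/6 = 54/6 = 9
te_B = (2 + 4·7 + 18)/6 = 48/6 = 8
te_C = (4 + 4·5 + 18)/6 = 42/6 = 7
te_D = (5 + 4·7 + 21)/6 = 54/6 = 9
te_E = (6 + 4·11 + 16)/6 = 66/6 = 11
te_F = (6 + 4·8 + 22)/6 = 60/6 = 10
te_G = (5 + 4·11 + 17)/6 = 66/6 = 11

Forward pass:
ES_A = 0; EF_A = 9
ES_B = 9; EF_B = 9+8 = 17
ES_C = 9; EF_C = 9+7 = 16
ES_D = 17; EF_D = 17+9 = 26
ES_E = max(EF_B=17, EF_C=16) = 17; EF_E = 17+11 = 28
ES_F = 26; EF_F = 26+10 = 36
ES_G = max(EF_C=16, EF_E=28, EF_F=36) = 36; EF_G = 36+11 = 47
Expected project duration μ = 47 days. Critical path: A → B → D → F → G.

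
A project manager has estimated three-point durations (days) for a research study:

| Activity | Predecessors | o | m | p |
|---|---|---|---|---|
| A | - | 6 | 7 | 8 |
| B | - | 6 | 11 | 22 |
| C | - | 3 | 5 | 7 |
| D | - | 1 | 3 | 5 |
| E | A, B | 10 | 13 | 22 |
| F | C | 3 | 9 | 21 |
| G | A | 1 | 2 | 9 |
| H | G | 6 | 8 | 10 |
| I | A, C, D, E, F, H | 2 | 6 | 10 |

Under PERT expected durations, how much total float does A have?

5 days

te_A = (6 + 4·7 + 8)/6 = 42/6 = 7
te_B = (6 + 4·11 + 22)/6 = 72/6 = 12
te_C = (3 + 4·5 + 7)/6 = 30/6 = 5
te_D = (1 + 4·3 + 5)/6 = 18/6 = 3
te_E = (10 + 4·13 + 22)/6 = 84/6 = 14
te_F = (3 + 4·9 + 21)/6 = 60/6 = 10
te_G = (1 + 4·2 + 9)/6 = 18/6 = 3
te_H = (6 + 4·8 + 10)/6 = 48/6 = 8
te_I = (2 + 4·6 + 10)/6 = 36/6 = 6

Forward pass:
ES_A = 0; EF_A = 7
ES_B = 0; EF_B = 12
ES_C = 0; EF_C = 5
ES_D = 0; EF_D = 3
ES_E = max(EF_A=7, EF_B=12) = 12; EF_E = 12+14 = 26
ES_F = 5; EF_F = 5+10 = 15
ES_G = 7; EF_G = 7+3 = 10
ES_H = 10; EF_H = 10+8 = 18
ES_I = max(EF_A=7, EF_C=5, EF_D=3, EF_E=26, EF_F=15, EF_H=18) = 26; EF_I = 26+6 = 32
Expected project duration μ = 32 days. Critical path: B → E → I.

Backward pass:
LF_I = 32; LS_I = 32−6 = 26
LF_H = LS_I = 26; LS_H = 26−8 = 18
LF_G = LS_H = 18; LS_G = 18−3 = 15
LF_F = LS_I = 26; LS_F = 26−10 = 16
LF_E = LS_I = 26; LS_E = 26−14 = 12
LF_D = LS_I = 26; LS_D = 26−3 = 23
LF_C = min(LS_F=16, LS_I=26) = 16; LS_C = 16−5 = 11
LF_B = LS_E = 12; LS_B = 12−12 = 0
LF_A = min(LS_E=12, LS_G=15, LS_I=26) = 12; LS_A = 12−7 = 5
Slack_A = LS_A − ES_A = 5 − 0 = 5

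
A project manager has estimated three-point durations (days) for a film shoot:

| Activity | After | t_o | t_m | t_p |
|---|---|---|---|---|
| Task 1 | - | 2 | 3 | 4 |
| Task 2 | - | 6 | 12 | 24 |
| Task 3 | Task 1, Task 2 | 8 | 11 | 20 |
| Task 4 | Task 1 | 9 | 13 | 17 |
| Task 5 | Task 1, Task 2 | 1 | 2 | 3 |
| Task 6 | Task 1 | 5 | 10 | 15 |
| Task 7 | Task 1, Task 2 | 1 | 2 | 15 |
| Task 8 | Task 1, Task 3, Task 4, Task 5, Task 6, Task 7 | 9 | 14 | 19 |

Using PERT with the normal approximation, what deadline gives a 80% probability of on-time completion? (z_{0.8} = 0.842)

42.3 days

te_Task 1 = (2 + 4·3 + 4)/6 = 18/6 = 3; σ²_Task 1 = ((4−2)/6)² = 0.111
te_Task 2 = (6 + 4·12 + 24)/6 = 78/6 = 13; σ²_Task 2 = ((24−6)/6)² = 9.000
te_Task 3 = (8 + 4·11 + 20)/6 = 72/6 = 12; σ²_Task 3 = ((20−8)/6)² = 4.000
te_Task 4 = (9 + 4·13 + 17)/6 = 78/6 = 13; σ²_Task 4 = ((17−9)/6)² = 1.778
te_Task 5 = (1 + 4·2 + 3)/6 = 12/6 = 2; σ²_Task 5 = ((3−1)/6)² = 0.111
te_Task 6 = (5 + 4·10 + 15)/6 = 60/6 = 10; σ²_Task 6 = ((15−5)/6)² = 2.778
te_Task 7 = (1 + 4·2 + 15)/6 = 24/6 = 4; σ²_Task 7 = ((15−1)/6)² = 5.444
te_Task 8 = (9 + 4·14 + 19)/6 = 84/6 = 14; σ²_Task 8 = ((19−9)/6)² = 2.778

Forward pass:
ES_Task 1 = 0; EF_Task 1 = 3
ES_Task 2 = 0; EF_Task 2 = 13
ES_Task 3 = max(EF_Task 1=3, EF_Task 2=13) = 13; EF_Task 3 = 13+12 = 25
ES_Task 4 = 3; EF_Task 4 = 3+13 = 16
ES_Task 5 = max(EF_Task 1=3, EF_Task 2=13) = 13; EF_Task 5 = 13+2 = 15
ES_Task 6 = 3; EF_Task 6 = 3+10 = 13
ES_Task 7 = max(EF_Task 1=3, EF_Task 2=13) = 13; EF_Task 7 = 13+4 = 17
ES_Task 8 = max(EF_Task 1=3, EF_Task 3=25, EF_Task 4=16, EF_Task 5=15, EF_Task 6=13, EF_Task 7=17) = 25; EF_Task 8 = 25+14 = 39
Expected project duration μ = 39 days. Critical path: Task 2 → Task 3 → Task 8.

Variance along critical path = 9.000 + 4.000 + 2.778 = 15.778; σ = 3.972 days.
D = μ + z·σ = 39 + 0.842·3.972 = 42.3 days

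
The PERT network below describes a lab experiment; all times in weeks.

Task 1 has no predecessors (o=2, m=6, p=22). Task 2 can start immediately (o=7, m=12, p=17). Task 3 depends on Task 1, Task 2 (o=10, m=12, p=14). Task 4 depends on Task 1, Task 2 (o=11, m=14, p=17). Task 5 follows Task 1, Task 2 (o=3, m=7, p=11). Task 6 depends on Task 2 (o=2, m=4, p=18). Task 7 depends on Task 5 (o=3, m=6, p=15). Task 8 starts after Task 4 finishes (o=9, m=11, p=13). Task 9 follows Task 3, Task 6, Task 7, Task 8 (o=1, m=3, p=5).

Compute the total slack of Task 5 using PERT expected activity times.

11 weeks

te_Task 1 = (2 + 4·6 + 22)/6 = 48/6 = 8
te_Task 2 = (7 + 4·12 + 17)/6 = 72/6 = 12
te_Task 3 = (10 + 4·12 + 14)/6 = 72/6 = 12
te_Task 4 = (11 + 4·14 + 17)/6 = 84/6 = 14
te_Task 5 = (3 + 4·7 + 11)/6 = 42/6 = 7
te_Task 6 = (2 + 4·4 + 18)/6 = 36/6 = 6
te_Task 7 = (3 + 4·6 + 15)/6 = 42/6 = 7
te_Task 8 = (9 + 4·11 + 13)/6 = 66/6 = 11
te_Task 9 = (1 + 4·3 + 5)/6 = 18/6 = 3

Forward pass:
ES_Task 1 = 0; EF_Task 1 = 8
ES_Task 2 = 0; EF_Task 2 = 12
ES_Task 3 = max(EF_Task 1=8, EF_Task 2=12) = 12; EF_Task 3 = 12+12 = 24
ES_Task 4 = max(EF_Task 1=8, EF_Task 2=12) = 12; EF_Task 4 = 12+14 = 26
ES_Task 5 = max(EF_Task 1=8, EF_Task 2=12) = 12; EF_Task 5 = 12+7 = 19
ES_Task 6 = 12; EF_Task 6 = 12+6 = 18
ES_Task 7 = 19; EF_Task 7 = 19+7 = 26
ES_Task 8 = 26; EF_Task 8 = 26+11 = 37
ES_Task 9 = max(EF_Task 3=24, EF_Task 6=18, EF_Task 7=26, EF_Task 8=37) = 37; EF_Task 9 = 37+3 = 40
Expected project duration μ = 40 weeks. Critical path: Task 2 → Task 4 → Task 8 → Task 9.

Backward pass:
LF_Task 9 = 40; LS_Task 9 = 40−3 = 37
LF_Task 8 = LS_Task 9 = 37; LS_Task 8 = 37−11 = 26
LF_Task 7 = LS_Task 9 = 37; LS_Task 7 = 37−7 = 30
LF_Task 6 = LS_Task 9 = 37; LS_Task 6 = 37−6 = 31
LF_Task 5 = LS_Task 7 = 30; LS_Task 5 = 30−7 = 23
LF_Task 4 = LS_Task 8 = 26; LS_Task 4 = 26−14 = 12
LF_Task 3 = LS_Task 9 = 37; LS_Task 3 = 37−12 = 25
LF_Task 2 = min(LS_Task 3=25, LS_Task 4=12, LS_Task 5=23, LS_Task 6=31) = 12; LS_Task 2 = 12−12 = 0
LF_Task 1 = min(LS_Task 3=25, LS_Task 4=12, LS_Task 5=23) = 12; LS_Task 1 = 12−8 = 4
Slack_Task 5 = LS_Task 5 − ES_Task 5 = 23 − 12 = 11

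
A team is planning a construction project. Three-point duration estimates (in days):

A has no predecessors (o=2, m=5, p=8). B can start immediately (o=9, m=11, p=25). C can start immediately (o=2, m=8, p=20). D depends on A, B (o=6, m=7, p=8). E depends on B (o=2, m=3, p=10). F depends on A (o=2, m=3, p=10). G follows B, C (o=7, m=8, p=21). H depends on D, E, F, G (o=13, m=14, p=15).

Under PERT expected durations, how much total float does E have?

6 days

te_A = (2 + 4·5 + 8)/6 = 30/6 = 5
te_B = (9 + 4·11 + 25)/6 = 78/6 = 13
te_C = (2 + 4·8 + 20)/6 = 54/6 = 9
te_D = (6 + 4·7 + 8)/6 = 42/6 = 7
te_E = (2 + 4·3 + 10)/6 = 24/6 = 4
te_F = (2 + 4·3 + 10)/6 = 24/6 = 4
te_G = (7 + 4·8 + 21)/6 = 60/6 = 10
te_H = (13 + 4·14 + 15)/6 = 84/6 = 14

Forward pass:
ES_A = 0; EF_A = 5
ES_B = 0; EF_B = 13
ES_C = 0; EF_C = 9
ES_D = max(EF_A=5, EF_B=13) = 13; EF_D = 13+7 = 20
ES_E = 13; EF_E = 13+4 = 17
ES_F = 5; EF_F = 5+4 = 9
ES_G = max(EF_B=13, EF_C=9) = 13; EF_G = 13+10 = 23
ES_H = max(EF_D=20, EF_E=17, EF_F=9, EF_G=23) = 23; EF_H = 23+14 = 37
Expected project duration μ = 37 days. Critical path: B → G → H.

Backward pass:
LF_H = 37; LS_H = 37−14 = 23
LF_G = LS_H = 23; LS_G = 23−10 = 13
LF_F = LS_H = 23; LS_F = 23−4 = 19
LF_E = LS_H = 23; LS_E = 23−4 = 19
LF_D = LS_H = 23; LS_D = 23−7 = 16
LF_C = LS_G = 13; LS_C = 13−9 = 4
LF_B = min(LS_D=16, LS_E=19, LS_G=13) = 13; LS_B = 13−13 = 0
LF_A = min(LS_D=16, LS_F=19) = 16; LS_A = 16−5 = 11
Slack_E = LS_E − ES_E = 19 − 13 = 6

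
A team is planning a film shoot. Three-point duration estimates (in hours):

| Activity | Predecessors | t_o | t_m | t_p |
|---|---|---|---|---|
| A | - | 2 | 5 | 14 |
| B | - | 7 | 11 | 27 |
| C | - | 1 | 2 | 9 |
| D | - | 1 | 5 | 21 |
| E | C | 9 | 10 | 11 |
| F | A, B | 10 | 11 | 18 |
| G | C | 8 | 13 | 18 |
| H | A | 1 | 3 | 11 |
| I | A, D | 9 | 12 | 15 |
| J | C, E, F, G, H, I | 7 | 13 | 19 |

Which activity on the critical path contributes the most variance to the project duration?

B

te_A = (2 + 4·5 + 14)/6 = 36/6 = 6; σ²_A = ((14−2)/6)² = 4.000
te_B = (7 + 4·11 + 27)/6 = 78/6 = 13; σ²_B = ((27−7)/6)² = 11.111
te_C = (1 + 4·2 + 9)/6 = 18/6 = 3; σ²_C = ((9−1)/6)² = 1.778
te_D = (1 + 4·5 + 21)/6 = 42/6 = 7; σ²_D = ((21−1)/6)² = 11.111
te_E = (9 + 4·10 + 11)/6 = 60/6 = 10; σ²_E = ((11−9)/6)² = 0.111
te_F = (10 + 4·11 + 18)/6 = 72/6 = 12; σ²_F = ((18−10)/6)² = 1.778
te_G = (8 + 4·13 + 18)/6 = 78/6 = 13; σ²_G = ((18−8)/6)² = 2.778
te_H = (1 + 4·3 + 11)/6 = 24/6 = 4; σ²_H = ((11−1)/6)² = 2.778
te_I = (9 + 4·12 + 15)/6 = 72/6 = 12; σ²_I = ((15−9)/6)² = 1.000
te_J = (7 + 4·13 + 19)/6 = 78/6 = 13; σ²_J = ((19−7)/6)² = 4.000

Forward pass:
ES_A = 0; EF_A = 6
ES_B = 0; EF_B = 13
ES_C = 0; EF_C = 3
ES_D = 0; EF_D = 7
ES_E = 3; EF_E = 3+10 = 13
ES_F = max(EF_A=6, EF_B=13) = 13; EF_F = 13+12 = 25
ES_G = 3; EF_G = 3+13 = 16
ES_H = 6; EF_H = 6+4 = 10
ES_I = max(EF_A=6, EF_D=7) = 7; EF_I = 7+12 = 19
ES_J = max(EF_C=3, EF_E=13, EF_F=25, EF_G=16, EF_H=10, EF_I=19) = 25; EF_J = 25+13 = 38
Expected project duration μ = 38 hours. Critical path: B → F → J.

Variances on critical path: σ²_B=11.111, σ²_F=1.778, σ²_J=4.000.
Largest is σ²_B = 11.111.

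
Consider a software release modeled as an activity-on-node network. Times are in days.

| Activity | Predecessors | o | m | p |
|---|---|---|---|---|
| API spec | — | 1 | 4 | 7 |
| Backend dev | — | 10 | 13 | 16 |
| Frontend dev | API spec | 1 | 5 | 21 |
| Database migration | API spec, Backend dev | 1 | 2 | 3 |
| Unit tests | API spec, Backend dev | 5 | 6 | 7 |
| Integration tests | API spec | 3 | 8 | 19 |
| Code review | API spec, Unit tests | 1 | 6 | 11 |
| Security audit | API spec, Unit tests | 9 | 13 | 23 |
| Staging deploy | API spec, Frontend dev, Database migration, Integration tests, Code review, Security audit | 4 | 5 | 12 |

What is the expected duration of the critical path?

te_API spec = (1 + 4·4 + 7)/6 = 24/6 = 4
te_Backend dev = (10 + 4·13 + 16)/6 = 78/6 = 13
te_Frontend dev = (1 + 4·5 + 21)/6 = 42/6 = 7
te_Database migration = (1 + 4·2 + 3)/6 = 12/6 = 2
te_Unit tests = (5 + 4·6 + 7)/6 = 36/6 = 6
te_Integration tests = (3 + 4·8 + 19)/6 = 54/6 = 9
te_Code review = (1 + 4·6 + 11)/6 = 36/6 = 6
te_Security audit = (9 + 4·13 + 23)/6 = 84/6 = 14
te_Staging deploy = (4 + 4·5 + 12)/6 = 36/6 = 6

Forward pass:
ES_API spec = 0; EF_API spec = 4
ES_Backend dev = 0; EF_Backend dev = 13
ES_Frontend dev = 4; EF_Frontend dev = 4+7 = 11
ES_Database migration = max(EF_API spec=4, EF_Backend dev=13) = 13; EF_Database migration = 13+2 = 15
ES_Unit tests = max(EF_API spec=4, EF_Backend dev=13) = 13; EF_Unit tests = 13+6 = 19
ES_Integration tests = 4; EF_Integration tests = 4+9 = 13
ES_Code review = max(EF_API spec=4, EF_Unit tests=19) = 19; EF_Code review = 19+6 = 25
ES_Security audit = max(EF_API spec=4, EF_Unit tests=19) = 19; EF_Security audit = 19+14 = 33
ES_Staging deploy = max(EF_API spec=4, EF_Frontend dev=11, EF_Database migration=15, EF_Integration tests=13, EF_Code review=25, EF_Security audit=33) = 33; EF_Staging deploy = 33+6 = 39
Expected project duration μ = 39 days. Critical path: Backend dev → Unit tests → Security audit → Staging deploy.

39 days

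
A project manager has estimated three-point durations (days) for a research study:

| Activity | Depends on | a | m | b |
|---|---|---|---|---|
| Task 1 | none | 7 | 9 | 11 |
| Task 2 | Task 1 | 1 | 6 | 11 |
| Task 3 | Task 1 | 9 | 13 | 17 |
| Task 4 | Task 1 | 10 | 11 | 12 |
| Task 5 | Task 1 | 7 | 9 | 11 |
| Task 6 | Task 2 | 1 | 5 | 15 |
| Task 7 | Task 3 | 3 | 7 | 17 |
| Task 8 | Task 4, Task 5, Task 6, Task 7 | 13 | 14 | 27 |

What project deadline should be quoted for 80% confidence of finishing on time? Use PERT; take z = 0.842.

49.0 days

te_Task 1 = (7 + 4·9 + 11)/6 = 54/6 = 9; σ²_Task 1 = ((11−7)/6)² = 0.444
te_Task 2 = (1 + 4·6 + 11)/6 = 36/6 = 6; σ²_Task 2 = ((11−1)/6)² = 2.778
te_Task 3 = (9 + 4·13 + 17)/6 = 78/6 = 13; σ²_Task 3 = ((17−9)/6)² = 1.778
te_Task 4 = (10 + 4·11 + 12)/6 = 66/6 = 11; σ²_Task 4 = ((12−10)/6)² = 0.111
te_Task 5 = (7 + 4·9 + 11)/6 = 54/6 = 9; σ²_Task 5 = ((11−7)/6)² = 0.444
te_Task 6 = (1 + 4·5 + 15)/6 = 36/6 = 6; σ²_Task 6 = ((15−1)/6)² = 5.444
te_Task 7 = (3 + 4·7 + 17)/6 = 48/6 = 8; σ²_Task 7 = ((17−3)/6)² = 5.444
te_Task 8 = (13 + 4·14 + 27)/6 = 96/6 = 16; σ²_Task 8 = ((27−13)/6)² = 5.444

Forward pass:
ES_Task 1 = 0; EF_Task 1 = 9
ES_Task 2 = 9; EF_Task 2 = 9+6 = 15
ES_Task 3 = 9; EF_Task 3 = 9+13 = 22
ES_Task 4 = 9; EF_Task 4 = 9+11 = 20
ES_Task 5 = 9; EF_Task 5 = 9+9 = 18
ES_Task 6 = 15; EF_Task 6 = 15+6 = 21
ES_Task 7 = 22; EF_Task 7 = 22+8 = 30
ES_Task 8 = max(EF_Task 4=20, EF_Task 5=18, EF_Task 6=21, EF_Task 7=30) = 30; EF_Task 8 = 30+16 = 46
Expected project duration μ = 46 days. Critical path: Task 1 → Task 3 → Task 7 → Task 8.

Variance along critical path = 0.444 + 1.778 + 5.444 + 5.444 = 13.111; σ = 3.621 days.
D = μ + z·σ = 46 + 0.842·3.621 = 49.0 days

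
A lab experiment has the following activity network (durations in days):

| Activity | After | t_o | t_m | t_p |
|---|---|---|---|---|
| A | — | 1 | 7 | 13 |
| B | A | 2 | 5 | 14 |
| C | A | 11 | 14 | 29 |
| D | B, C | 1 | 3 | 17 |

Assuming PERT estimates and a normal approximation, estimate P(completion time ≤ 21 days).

te_A = (1 + 4·7 + 13)/6 = 42/6 = 7; σ²_A = ((13−1)/6)² = 4.000
te_B = (2 + 4·5 + 14)/6 = 36/6 = 6; σ²_B = ((14−2)/6)² = 4.000
te_C = (11 + 4·14 + 29)/6 = 96/6 = 16; σ²_C = ((29−11)/6)² = 9.000
te_D = (1 + 4·3 + 17)/6 = 30/6 = 5; σ²_D = ((17−1)/6)² = 7.111

Forward pass:
ES_A = 0; EF_A = 7
ES_B = 7; EF_B = 7+6 = 13
ES_C = 7; EF_C = 7+16 = 23
ES_D = max(EF_B=13, EF_C=23) = 23; EF_D = 23+5 = 28
Expected project duration μ = 28 days. Critical path: A → C → D.

Variance along critical path = 4.000 + 9.000 + 7.111 = 20.111; σ = √20.111 = 4.485 days.
Z = (21 − 28) / 4.485 = -1.561
P(T ≤ 21) = Φ(-1.561) ≈ 0.059

0.059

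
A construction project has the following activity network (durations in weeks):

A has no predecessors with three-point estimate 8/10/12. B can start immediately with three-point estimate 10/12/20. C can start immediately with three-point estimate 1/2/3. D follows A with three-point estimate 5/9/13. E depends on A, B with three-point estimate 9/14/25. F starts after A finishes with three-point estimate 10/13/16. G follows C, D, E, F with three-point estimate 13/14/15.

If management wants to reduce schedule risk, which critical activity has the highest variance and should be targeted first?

te_A = (8 + 4·10 + 12)/6 = 60/6 = 10; σ²_A = ((12−8)/6)² = 0.444
te_B = (10 + 4·12 + 20)/6 = 78/6 = 13; σ²_B = ((20−10)/6)² = 2.778
te_C = (1 + 4·2 + 3)/6 = 12/6 = 2; σ²_C = ((3−1)/6)² = 0.111
te_D = (5 + 4·9 + 13)/6 = 54/6 = 9; σ²_D = ((13−5)/6)² = 1.778
te_E = (9 + 4·14 + 25)/6 = 90/6 = 15; σ²_E = ((25−9)/6)² = 7.111
te_F = (10 + 4·13 + 16)/6 = 78/6 = 13; σ²_F = ((16−10)/6)² = 1.000
te_G = (13 + 4·14 + 15)/6 = 84/6 = 14; σ²_G = ((15−13)/6)² = 0.111

Forward pass:
ES_A = 0; EF_A = 10
ES_B = 0; EF_B = 13
ES_C = 0; EF_C = 2
ES_D = 10; EF_D = 10+9 = 19
ES_E = max(EF_A=10, EF_B=13) = 13; EF_E = 13+15 = 28
ES_F = 10; EF_F = 10+13 = 23
ES_G = max(EF_C=2, EF_D=19, EF_E=28, EF_F=23) = 28; EF_G = 28+14 = 42
Expected project duration μ = 42 weeks. Critical path: B → E → G.

Variances on critical path: σ²_B=2.778, σ²_E=7.111, σ²_G=0.111.
Largest is σ²_E = 7.111.

E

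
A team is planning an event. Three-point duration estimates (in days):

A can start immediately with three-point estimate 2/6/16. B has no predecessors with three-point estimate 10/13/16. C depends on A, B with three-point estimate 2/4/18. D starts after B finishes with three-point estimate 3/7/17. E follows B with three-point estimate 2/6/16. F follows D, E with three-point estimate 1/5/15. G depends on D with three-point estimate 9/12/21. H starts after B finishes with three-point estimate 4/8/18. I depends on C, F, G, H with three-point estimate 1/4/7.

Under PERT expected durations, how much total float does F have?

te_A = (2 + 4·6 + 16)/6 = 42/6 = 7
te_B = (10 + 4·13 + 16)/6 = 78/6 = 13
te_C = (2 + 4·4 + 18)/6 = 36/6 = 6
te_D = (3 + 4·7 + 17)/6 = 48/6 = 8
te_E = (2 + 4·6 + 16)/6 = 42/6 = 7
te_F = (1 + 4·5 + 15)/6 = 36/6 = 6
te_G = (9 + 4·12 + 21)/6 = 78/6 = 13
te_H = (4 + 4·8 + 18)/6 = 54/6 = 9
te_I = (1 + 4·4 + 7)/6 = 24/6 = 4

Forward pass:
ES_A = 0; EF_A = 7
ES_B = 0; EF_B = 13
ES_C = max(EF_A=7, EF_B=13) = 13; EF_C = 13+6 = 19
ES_D = 13; EF_D = 13+8 = 21
ES_E = 13; EF_E = 13+7 = 20
ES_F = max(EF_D=21, EF_E=20) = 21; EF_F = 21+6 = 27
ES_G = 21; EF_G = 21+13 = 34
ES_H = 13; EF_H = 13+9 = 22
ES_I = max(EF_C=19, EF_F=27, EF_G=34, EF_H=22) = 34; EF_I = 34+4 = 38
Expected project duration μ = 38 days. Critical path: B → D → G → I.

Backward pass:
LF_I = 38; LS_I = 38−4 = 34
LF_H = LS_I = 34; LS_H = 34−9 = 25
LF_G = LS_I = 34; LS_G = 34−13 = 21
LF_F = LS_I = 34; LS_F = 34−6 = 28
LF_E = LS_F = 28; LS_E = 28−7 = 21
LF_D = min(LS_F=28, LS_G=21) = 21; LS_D = 21−8 = 13
LF_C = LS_I = 34; LS_C = 34−6 = 28
LF_B = min(LS_C=28, LS_D=13, LS_E=21, LS_H=25) = 13; LS_B = 13−13 = 0
LF_A = LS_C = 28; LS_A = 28−7 = 21
Slack_F = LS_F − ES_F = 28 − 21 = 7

7 days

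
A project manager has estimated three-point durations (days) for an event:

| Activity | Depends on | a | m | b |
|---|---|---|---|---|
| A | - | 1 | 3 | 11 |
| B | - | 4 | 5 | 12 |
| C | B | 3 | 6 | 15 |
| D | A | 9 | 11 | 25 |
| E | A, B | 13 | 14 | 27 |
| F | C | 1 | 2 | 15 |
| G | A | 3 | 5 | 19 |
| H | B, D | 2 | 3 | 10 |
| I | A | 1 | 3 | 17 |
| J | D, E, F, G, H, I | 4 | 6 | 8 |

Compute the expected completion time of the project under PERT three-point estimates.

te_A = (1 + 4·3 + 11)/6 = 24/6 = 4
te_B = (4 + 4·5 + 12)/6 = 36/6 = 6
te_C = (3 + 4·6 + 15)/6 = 42/6 = 7
te_D = (9 + 4·11 + 25)/6 = 78/6 = 13
te_E = (13 + 4·14 + 27)/6 = 96/6 = 16
te_F = (1 + 4·2 + 15)/6 = 24/6 = 4
te_G = (3 + 4·5 + 19)/6 = 42/6 = 7
te_H = (2 + 4·3 + 10)/6 = 24/6 = 4
te_I = (1 + 4·3 + 17)/6 = 30/6 = 5
te_J = (4 + 4·6 + 8)/6 = 36/6 = 6

Forward pass:
ES_A = 0; EF_A = 4
ES_B = 0; EF_B = 6
ES_C = 6; EF_C = 6+7 = 13
ES_D = 4; EF_D = 4+13 = 17
ES_E = max(EF_A=4, EF_B=6) = 6; EF_E = 6+16 = 22
ES_F = 13; EF_F = 13+4 = 17
ES_G = 4; EF_G = 4+7 = 11
ES_H = max(EF_B=6, EF_D=17) = 17; EF_H = 17+4 = 21
ES_I = 4; EF_I = 4+5 = 9
ES_J = max(EF_D=17, EF_E=22, EF_F=17, EF_G=11, EF_H=21, EF_I=9) = 22; EF_J = 22+6 = 28
Expected project duration μ = 28 days. Critical path: B → E → J.

28 days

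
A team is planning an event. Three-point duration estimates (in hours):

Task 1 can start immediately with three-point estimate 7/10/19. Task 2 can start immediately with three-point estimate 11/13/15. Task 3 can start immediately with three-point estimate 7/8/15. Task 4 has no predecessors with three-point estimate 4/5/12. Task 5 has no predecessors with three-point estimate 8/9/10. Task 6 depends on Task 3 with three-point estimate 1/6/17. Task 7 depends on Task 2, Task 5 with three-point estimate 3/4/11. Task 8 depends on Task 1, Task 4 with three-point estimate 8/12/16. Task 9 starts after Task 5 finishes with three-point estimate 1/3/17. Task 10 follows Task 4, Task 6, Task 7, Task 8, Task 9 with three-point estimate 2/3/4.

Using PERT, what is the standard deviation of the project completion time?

2.43 hours

te_Task 1 = (7 + 4·10 + 19)/6 = 66/6 = 11; σ²_Task 1 = ((19−7)/6)² = 4.000
te_Task 2 = (11 + 4·13 + 15)/6 = 78/6 = 13; σ²_Task 2 = ((15−11)/6)² = 0.444
te_Task 3 = (7 + 4·8 + 15)/6 = 54/6 = 9; σ²_Task 3 = ((15−7)/6)² = 1.778
te_Task 4 = (4 + 4·5 + 12)/6 = 36/6 = 6; σ²_Task 4 = ((12−4)/6)² = 1.778
te_Task 5 = (8 + 4·9 + 10)/6 = 54/6 = 9; σ²_Task 5 = ((10−8)/6)² = 0.111
te_Task 6 = (1 + 4·6 + 17)/6 = 42/6 = 7; σ²_Task 6 = ((17−1)/6)² = 7.111
te_Task 7 = (3 + 4·4 + 11)/6 = 30/6 = 5; σ²_Task 7 = ((11−3)/6)² = 1.778
te_Task 8 = (8 + 4·12 + 16)/6 = 72/6 = 12; σ²_Task 8 = ((16−8)/6)² = 1.778
te_Task 9 = (1 + 4·3 + 17)/6 = 30/6 = 5; σ²_Task 9 = ((17−1)/6)² = 7.111
te_Task 10 = (2 + 4·3 + 4)/6 = 18/6 = 3; σ²_Task 10 = ((4−2)/6)² = 0.111

Forward pass:
ES_Task 1 = 0; EF_Task 1 = 11
ES_Task 2 = 0; EF_Task 2 = 13
ES_Task 3 = 0; EF_Task 3 = 9
ES_Task 4 = 0; EF_Task 4 = 6
ES_Task 5 = 0; EF_Task 5 = 9
ES_Task 6 = 9; EF_Task 6 = 9+7 = 16
ES_Task 7 = max(EF_Task 2=13, EF_Task 5=9) = 13; EF_Task 7 = 13+5 = 18
ES_Task 8 = max(EF_Task 1=11, EF_Task 4=6) = 11; EF_Task 8 = 11+12 = 23
ES_Task 9 = 9; EF_Task 9 = 9+5 = 14
ES_Task 10 = max(EF_Task 4=6, EF_Task 6=16, EF_Task 7=18, EF_Task 8=23, EF_Task 9=14) = 23; EF_Task 10 = 23+3 = 26
Expected project duration μ = 26 hours. Critical path: Task 1 → Task 8 → Task 10.

Variance along critical path = 4.000 + 1.778 + 0.111 = 5.889
σ = √5.889 = 2.427 hours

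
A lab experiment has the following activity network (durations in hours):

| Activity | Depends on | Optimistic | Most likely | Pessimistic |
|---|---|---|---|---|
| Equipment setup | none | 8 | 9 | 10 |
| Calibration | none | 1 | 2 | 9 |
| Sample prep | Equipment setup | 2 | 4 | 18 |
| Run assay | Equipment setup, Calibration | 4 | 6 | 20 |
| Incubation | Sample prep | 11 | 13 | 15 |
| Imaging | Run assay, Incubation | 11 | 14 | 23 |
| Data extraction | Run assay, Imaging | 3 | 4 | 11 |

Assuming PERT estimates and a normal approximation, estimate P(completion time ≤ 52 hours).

0.862

te_Equipment setup = (8 + 4·9 + 10)/6 = 54/6 = 9; σ²_Equipment setup = ((10−8)/6)² = 0.111
te_Calibration = (1 + 4·2 + 9)/6 = 18/6 = 3; σ²_Calibration = ((9−1)/6)² = 1.778
te_Sample prep = (2 + 4·4 + 18)/6 = 36/6 = 6; σ²_Sample prep = ((18−2)/6)² = 7.111
te_Run assay = (4 + 4·6 + 20)/6 = 48/6 = 8; σ²_Run assay = ((20−4)/6)² = 7.111
te_Incubation = (11 + 4·13 + 15)/6 = 78/6 = 13; σ²_Incubation = ((15−11)/6)² = 0.444
te_Imaging = (11 + 4·14 + 23)/6 = 90/6 = 15; σ²_Imaging = ((23−11)/6)² = 4.000
te_Data extraction = (3 + 4·4 + 11)/6 = 30/6 = 5; σ²_Data extraction = ((11−3)/6)² = 1.778

Forward pass:
ES_Equipment setup = 0; EF_Equipment setup = 9
ES_Calibration = 0; EF_Calibration = 3
ES_Sample prep = 9; EF_Sample prep = 9+6 = 15
ES_Run assay = max(EF_Equipment setup=9, EF_Calibration=3) = 9; EF_Run assay = 9+8 = 17
ES_Incubation = 15; EF_Incubation = 15+13 = 28
ES_Imaging = max(EF_Run assay=17, EF_Incubation=28) = 28; EF_Imaging = 28+15 = 43
ES_Data extraction = max(EF_Run assay=17, EF_Imaging=43) = 43; EF_Data extraction = 43+5 = 48
Expected project duration μ = 48 hours. Critical path: Equipment setup → Sample prep → Incubation → Imaging → Data extraction.

Variance along critical path = 0.111 + 7.111 + 0.444 + 4.000 + 1.778 = 13.444; σ = √13.444 = 3.667 hours.
Z = (52 − 48) / 3.667 = 1.091
P(T ≤ 52) = Φ(1.091) ≈ 0.862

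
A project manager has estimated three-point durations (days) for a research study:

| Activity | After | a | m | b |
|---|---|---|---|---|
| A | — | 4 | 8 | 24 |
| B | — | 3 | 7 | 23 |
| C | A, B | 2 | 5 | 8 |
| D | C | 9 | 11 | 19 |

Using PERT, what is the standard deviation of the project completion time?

te_A = (4 + 4·8 + 24)/6 = 60/6 = 10; σ²_A = ((24−4)/6)² = 11.111
te_B = (3 + 4·7 + 23)/6 = 54/6 = 9; σ²_B = ((23−3)/6)² = 11.111
te_C = (2 + 4·5 + 8)/6 = 30/6 = 5; σ²_C = ((8−2)/6)² = 1.000
te_D = (9 + 4·11 + 19)/6 = 72/6 = 12; σ²_D = ((19−9)/6)² = 2.778

Forward pass:
ES_A = 0; EF_A = 10
ES_B = 0; EF_B = 9
ES_C = max(EF_A=10, EF_B=9) = 10; EF_C = 10+5 = 15
ES_D = 15; EF_D = 15+12 = 27
Expected project duration μ = 27 days. Critical path: A → C → D.

Variance along critical path = 11.111 + 1.000 + 2.778 = 14.889
σ = √14.889 = 3.859 days

3.86 days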